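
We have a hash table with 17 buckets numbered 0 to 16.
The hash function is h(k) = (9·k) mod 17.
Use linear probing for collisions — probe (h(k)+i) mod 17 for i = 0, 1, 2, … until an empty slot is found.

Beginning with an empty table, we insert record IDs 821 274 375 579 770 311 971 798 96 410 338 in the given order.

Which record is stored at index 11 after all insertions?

821

821: h=11 -> slot 11
274: h=1 -> slot 1
375: h=9 -> slot 9
579: h=9, probe 9,10 -> slot 10
770: h=11, probe 11,12 -> slot 12
311: h=11, probe 11,12,13 -> slot 13
971: h=1, probe 1,2 -> slot 2
798: h=8 -> slot 8
96: h=14 -> slot 14
410: h=1, probe 1,2,3 -> slot 3
338: h=16 -> slot 16
Table: [., 274, 971, 410, ., ., ., ., 798, 375, 579, 821, 770, 311, 96, ., 338]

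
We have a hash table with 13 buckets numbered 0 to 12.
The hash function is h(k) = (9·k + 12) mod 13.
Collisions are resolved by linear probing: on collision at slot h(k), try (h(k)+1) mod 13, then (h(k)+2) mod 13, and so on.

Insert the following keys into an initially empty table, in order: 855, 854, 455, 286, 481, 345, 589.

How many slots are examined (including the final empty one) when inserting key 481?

855: h=11 => slot 11
854: h=2 => slot 2
455: h=12 => slot 12
286: h=12, probe 12,0 => slot 0
481: h=12, probe 12,0,1 => slot 1
345: h=10 => slot 10
589: h=9 => slot 9
Table: [286, 481, 854, —, —, —, —, —, —, 589, 345, 855, 455]

3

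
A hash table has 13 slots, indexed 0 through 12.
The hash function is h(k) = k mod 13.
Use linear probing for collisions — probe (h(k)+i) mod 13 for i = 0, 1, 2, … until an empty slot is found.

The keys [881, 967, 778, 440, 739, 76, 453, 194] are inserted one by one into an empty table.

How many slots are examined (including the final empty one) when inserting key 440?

Insert 881: h=10, slot 10 empty → index 10.
Insert 967: h=5, slot 5 empty → index 5.
Insert 778: h=11, slot 11 empty → index 11.
Insert 440: h=11, slot 11 occupied → index 12.
Insert 739: h=11, slots 11,12 occupied → index 0.
Insert 76: h=11, slots 11,12,0 occupied → index 1.
Insert 453: h=11, slots 11,12,0,1 occupied → index 2.
Insert 194: h=12, slots 12,0,1,2 occupied → index 3.
Table: [739, 76, 453, 194, -, 967, -, -, -, -, 881, 778, 440]

2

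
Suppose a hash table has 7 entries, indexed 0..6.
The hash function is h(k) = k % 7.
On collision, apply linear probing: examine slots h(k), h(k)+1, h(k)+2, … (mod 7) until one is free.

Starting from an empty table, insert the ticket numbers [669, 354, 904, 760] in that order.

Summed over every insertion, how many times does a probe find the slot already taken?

669 hashes to 4; slot 4 is free => place at 4.
354 hashes to 4; 4 taken => place at 5.
904 hashes to 1; slot 1 is free => place at 1.
760 hashes to 4; 4,5 taken => place at 6.
Table: [∅, 904, ∅, ∅, 669, 354, 760]

3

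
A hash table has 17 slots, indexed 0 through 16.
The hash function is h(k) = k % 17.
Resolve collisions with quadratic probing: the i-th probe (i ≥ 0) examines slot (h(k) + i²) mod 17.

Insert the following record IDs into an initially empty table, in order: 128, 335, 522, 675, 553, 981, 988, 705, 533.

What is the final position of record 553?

128: h=9 → slot 9
335: h=12 → slot 12
522: h=12, probe 12,13 → slot 13
675: h=12, probe 12,13,16 → slot 16
553: h=9, probe 9,10 → slot 10
981: h=12, probe 12,13,16,4 → slot 4
988: h=2 → slot 2
705: h=8 → slot 8
533: h=6 → slot 6
Table: [., ., 988, ., 981, ., 533, ., 705, 128, 553, ., 335, 522, ., ., 675]

10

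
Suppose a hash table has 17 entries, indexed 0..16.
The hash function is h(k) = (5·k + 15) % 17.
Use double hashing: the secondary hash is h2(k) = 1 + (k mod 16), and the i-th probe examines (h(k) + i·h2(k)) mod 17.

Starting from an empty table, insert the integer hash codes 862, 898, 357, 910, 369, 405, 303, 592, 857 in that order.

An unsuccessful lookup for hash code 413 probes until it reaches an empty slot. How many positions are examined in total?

862: h=7 => slot 7
898: h=0 => slot 0
357: h=15 => slot 15
910: h=9 => slot 9
369: h=7, h2=2, probe 7,9,11 => slot 11
405: h=0, h2=6, probe 0,6 => slot 6
303: h=0, h2=16, probe 0,16 => slot 16
592: h=0, h2=1, probe 0,1 => slot 1
857: h=16, h2=10, probe 16,9,2 => slot 2
Table: [898, 592, 857, ∅, ∅, ∅, 405, 862, ∅, 910, ∅, 369, ∅, ∅, ∅, 357, 303]
Lookup 413: h=6, h2=14, probe 6,3 → slot 3 empty, not found.

2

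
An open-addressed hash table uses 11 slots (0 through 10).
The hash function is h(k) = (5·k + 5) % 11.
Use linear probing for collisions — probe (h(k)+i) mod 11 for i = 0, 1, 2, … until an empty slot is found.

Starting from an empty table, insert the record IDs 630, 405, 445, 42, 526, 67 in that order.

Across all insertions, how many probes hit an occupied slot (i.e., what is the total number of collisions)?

630: h=9 -> slot 9
405: h=6 -> slot 6
445: h=8 -> slot 8
42: h=6, probe 6,7 -> slot 7
526: h=6, probe 6,7,8,9,10 -> slot 10
67: h=10, probe 10,0 -> slot 0
Table: [67, _, _, _, _, _, 405, 42, 445, 630, 526]

6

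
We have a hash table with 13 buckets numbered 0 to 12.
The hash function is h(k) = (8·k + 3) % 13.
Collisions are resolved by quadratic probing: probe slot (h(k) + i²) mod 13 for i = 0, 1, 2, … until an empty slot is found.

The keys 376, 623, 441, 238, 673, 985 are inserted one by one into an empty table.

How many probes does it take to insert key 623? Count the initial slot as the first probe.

376: h=8 -> slot 8
623: h=8, probe 8,9 -> slot 9
441: h=8, probe 8,9,12 -> slot 12
238: h=9, probe 9,10 -> slot 10
673: h=5 -> slot 5
985: h=5, probe 5,6 -> slot 6
Table: [., ., ., ., ., 673, 985, ., 376, 623, 238, ., 441]

2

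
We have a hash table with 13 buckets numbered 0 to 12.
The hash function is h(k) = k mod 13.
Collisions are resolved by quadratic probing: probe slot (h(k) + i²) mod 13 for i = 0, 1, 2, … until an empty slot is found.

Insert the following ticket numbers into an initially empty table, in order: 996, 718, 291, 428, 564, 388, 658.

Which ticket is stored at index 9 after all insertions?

Insert 996: h=8, slot 8 empty -> index 8.
Insert 718: h=3, slot 3 empty -> index 3.
Insert 291: h=5, slot 5 empty -> index 5.
Insert 428: h=12, slot 12 empty -> index 12.
Insert 564: h=5, slot 5 occupied -> index 6.
Insert 388: h=11, slot 11 empty -> index 11.
Insert 658: h=8, slot 8 occupied -> index 9.
Table: [-, -, -, 718, -, 291, 564, -, 996, 658, -, 388, 428]

658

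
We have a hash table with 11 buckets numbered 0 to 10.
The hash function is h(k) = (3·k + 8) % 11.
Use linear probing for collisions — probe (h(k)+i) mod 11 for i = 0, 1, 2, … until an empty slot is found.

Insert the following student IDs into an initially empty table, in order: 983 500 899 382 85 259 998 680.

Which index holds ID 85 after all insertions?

2

983 hashes to 9; slot 9 is free → place at 9.
500 hashes to 1; slot 1 is free → place at 1.
899 hashes to 10; slot 10 is free → place at 10.
382 hashes to 10; 10 taken → place at 0.
85 hashes to 10; 10,0,1 taken → place at 2.
259 hashes to 4; slot 4 is free → place at 4.
998 hashes to 10; 10,0,1,2 taken → place at 3.
680 hashes to 2; 2,3,4 taken → place at 5.
Table: [382, 500, 85, 998, 259, 680, —, —, —, 983, 899]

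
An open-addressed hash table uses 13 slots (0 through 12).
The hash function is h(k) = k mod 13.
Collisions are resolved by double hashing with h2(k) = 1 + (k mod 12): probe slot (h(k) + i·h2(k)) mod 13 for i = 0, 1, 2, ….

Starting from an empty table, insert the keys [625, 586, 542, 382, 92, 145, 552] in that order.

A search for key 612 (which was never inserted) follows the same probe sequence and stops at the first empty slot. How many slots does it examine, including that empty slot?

3

625: h=1 -> slot 1
586: h=1, h2=11, probe 1,12 -> slot 12
542: h=9 -> slot 9
382: h=5 -> slot 5
92: h=1, h2=9, probe 1,10 -> slot 10
145: h=2 -> slot 2
552: h=6 -> slot 6
Table: [—, 625, 145, —, —, 382, 552, —, —, 542, 92, —, 586]
Lookup 612: h=1, h2=1, probe 1,2,3 → slot 3 empty, not found.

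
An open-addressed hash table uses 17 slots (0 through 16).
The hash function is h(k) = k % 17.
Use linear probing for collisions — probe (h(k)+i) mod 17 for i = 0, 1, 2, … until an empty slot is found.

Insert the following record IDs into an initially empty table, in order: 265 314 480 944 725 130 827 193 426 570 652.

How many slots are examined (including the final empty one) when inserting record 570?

6

265: h=10 -> slot 10
314: h=8 -> slot 8
480: h=4 -> slot 4
944: h=9 -> slot 9
725: h=11 -> slot 11
130: h=11, probe 11,12 -> slot 12
827: h=11, probe 11,12,13 -> slot 13
193: h=6 -> slot 6
426: h=1 -> slot 1
570: h=9, probe 9,10,11,12,13,14 -> slot 14
652: h=6, probe 6,7 -> slot 7
Table: [∅, 426, ∅, ∅, 480, ∅, 193, 652, 314, 944, 265, 725, 130, 827, 570, ∅, ∅]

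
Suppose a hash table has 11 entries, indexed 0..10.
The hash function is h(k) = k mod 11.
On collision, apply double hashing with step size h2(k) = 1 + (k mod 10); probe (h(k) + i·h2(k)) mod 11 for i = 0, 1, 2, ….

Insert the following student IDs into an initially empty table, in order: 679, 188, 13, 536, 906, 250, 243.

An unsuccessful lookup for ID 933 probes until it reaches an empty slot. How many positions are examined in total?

3

679: h=8 => slot 8
188: h=1 => slot 1
13: h=2 => slot 2
536: h=8, h2=7, probe 8,4 => slot 4
906: h=4, h2=7, probe 4,0 => slot 0
250: h=8, h2=1, probe 8,9 => slot 9
243: h=1, h2=4, probe 1,5 => slot 5
Table: [906, 188, 13, _, 536, 243, _, _, 679, 250, _]
Lookup 933: h=9, h2=4, probe 9,2,6 → slot 6 empty, not found.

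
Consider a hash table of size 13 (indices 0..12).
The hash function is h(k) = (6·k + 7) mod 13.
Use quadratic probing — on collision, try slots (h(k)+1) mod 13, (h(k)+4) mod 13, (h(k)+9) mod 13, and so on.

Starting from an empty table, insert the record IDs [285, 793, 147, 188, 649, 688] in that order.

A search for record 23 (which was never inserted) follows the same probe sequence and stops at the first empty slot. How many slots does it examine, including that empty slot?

Insert 285: h=1, slot 1 empty => index 1.
Insert 793: h=7, slot 7 empty => index 7.
Insert 147: h=5, slot 5 empty => index 5.
Insert 188: h=4, slot 4 empty => index 4.
Insert 649: h=1, slot 1 occupied => index 2.
Insert 688: h=1, slots 1,2,5 occupied => index 10.
Table: [∅, 285, 649, ∅, 188, 147, ∅, 793, ∅, ∅, 688, ∅, ∅]
Lookup 23: h=2, probe 2,3 → slot 3 empty, not found.

2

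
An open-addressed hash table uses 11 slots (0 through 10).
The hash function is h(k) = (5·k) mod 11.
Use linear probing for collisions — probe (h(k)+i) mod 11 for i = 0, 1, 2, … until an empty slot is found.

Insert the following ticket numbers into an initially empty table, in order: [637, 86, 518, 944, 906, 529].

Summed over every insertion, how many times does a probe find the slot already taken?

637: h=6 → slot 6
86: h=1 → slot 1
518: h=5 → slot 5
944: h=1, probe 1,2 → slot 2
906: h=9 → slot 9
529: h=5, probe 5,6,7 → slot 7
Table: [—, 86, 944, —, —, 518, 637, 529, —, 906, —]

3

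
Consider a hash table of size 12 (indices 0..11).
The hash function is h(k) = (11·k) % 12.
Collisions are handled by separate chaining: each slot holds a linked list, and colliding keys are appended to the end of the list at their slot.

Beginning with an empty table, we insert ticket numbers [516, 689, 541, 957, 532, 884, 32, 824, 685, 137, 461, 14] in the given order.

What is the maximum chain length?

Insert 516: h=0, bucket 0 empty -> new chain.
Insert 689: h=7, bucket 7 empty -> new chain.
Insert 541: h=11, bucket 11 empty -> new chain.
Insert 957: h=3, bucket 3 empty -> new chain.
Insert 532: h=8, bucket 8 empty -> new chain.
Insert 884: h=4, bucket 4 empty -> new chain.
Insert 32: h=4, bucket 4 nonempty -> append to chain.
Insert 824: h=4, bucket 4 nonempty -> append to chain.
Insert 685: h=11, bucket 11 nonempty -> append to chain.
Insert 137: h=7, bucket 7 nonempty -> append to chain.
Insert 461: h=7, bucket 7 nonempty -> append to chain.
Insert 14: h=10, bucket 10 empty -> new chain.
Final buckets:
0: 516
1: .
2: .
3: 957
4: 884 -> 32 -> 824
5: .
6: .
7: 689 -> 137 -> 461
8: 532
9: .
10: 14
11: 541 -> 685

3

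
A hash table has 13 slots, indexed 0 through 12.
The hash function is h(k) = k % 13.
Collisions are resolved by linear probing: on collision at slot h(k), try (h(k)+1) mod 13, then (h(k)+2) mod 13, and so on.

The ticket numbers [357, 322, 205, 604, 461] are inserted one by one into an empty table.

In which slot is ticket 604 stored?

357: h=6 -> slot 6
322: h=10 -> slot 10
205: h=10, probe 10,11 -> slot 11
604: h=6, probe 6,7 -> slot 7
461: h=6, probe 6,7,8 -> slot 8
Table: [-, -, -, -, -, -, 357, 604, 461, -, 322, 205, -]

7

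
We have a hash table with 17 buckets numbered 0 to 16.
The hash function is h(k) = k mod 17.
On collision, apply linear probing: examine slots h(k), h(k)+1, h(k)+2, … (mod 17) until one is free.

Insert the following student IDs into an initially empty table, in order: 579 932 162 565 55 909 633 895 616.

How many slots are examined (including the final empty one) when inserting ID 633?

3

579 hashes to 1; slot 1 is free => place at 1.
932 hashes to 14; slot 14 is free => place at 14.
162 hashes to 9; slot 9 is free => place at 9.
565 hashes to 4; slot 4 is free => place at 4.
55 hashes to 4; 4 taken => place at 5.
909 hashes to 8; slot 8 is free => place at 8.
633 hashes to 4; 4,5 taken => place at 6.
895 hashes to 11; slot 11 is free => place at 11.
616 hashes to 4; 4,5,6 taken => place at 7.
Table: [∅, 579, ∅, ∅, 565, 55, 633, 616, 909, 162, ∅, 895, ∅, ∅, 932, ∅, ∅]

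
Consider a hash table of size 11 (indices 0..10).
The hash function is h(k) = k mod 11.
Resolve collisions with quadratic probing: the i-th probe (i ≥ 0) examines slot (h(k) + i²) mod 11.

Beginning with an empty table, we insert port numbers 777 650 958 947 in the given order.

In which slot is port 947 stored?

777: h=7 => slot 7
650: h=1 => slot 1
958: h=1, probe 1,2 => slot 2
947: h=1, probe 1,2,5 => slot 5
Table: [∅, 650, 958, ∅, ∅, 947, ∅, 777, ∅, ∅, ∅]

5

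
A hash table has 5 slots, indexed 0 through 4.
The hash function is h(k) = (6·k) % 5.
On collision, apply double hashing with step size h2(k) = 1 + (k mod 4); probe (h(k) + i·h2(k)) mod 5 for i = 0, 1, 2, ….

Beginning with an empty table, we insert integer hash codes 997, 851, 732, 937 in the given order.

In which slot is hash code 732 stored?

3

997 hashes to 2; slot 2 is free → place at 2.
851 hashes to 1; slot 1 is free → place at 1.
732 hashes to 2, h2=1; 2 taken → place at 3.
937 hashes to 2, h2=2; 2 taken → place at 4.
Table: [∅, 851, 997, 732, 937]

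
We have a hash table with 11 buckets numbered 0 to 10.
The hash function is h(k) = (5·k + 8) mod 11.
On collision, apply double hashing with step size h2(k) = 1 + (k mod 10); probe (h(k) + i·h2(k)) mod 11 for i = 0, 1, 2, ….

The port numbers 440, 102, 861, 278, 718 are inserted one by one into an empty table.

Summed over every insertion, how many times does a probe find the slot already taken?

440: h=8 → slot 8
102: h=1 → slot 1
861: h=1, h2=2, probe 1,3 → slot 3
278: h=1, h2=9, probe 1,10 → slot 10
718: h=1, h2=9, probe 1,10,8,6 → slot 6
Table: [—, 102, —, 861, —, —, 718, —, 440, —, 278]

5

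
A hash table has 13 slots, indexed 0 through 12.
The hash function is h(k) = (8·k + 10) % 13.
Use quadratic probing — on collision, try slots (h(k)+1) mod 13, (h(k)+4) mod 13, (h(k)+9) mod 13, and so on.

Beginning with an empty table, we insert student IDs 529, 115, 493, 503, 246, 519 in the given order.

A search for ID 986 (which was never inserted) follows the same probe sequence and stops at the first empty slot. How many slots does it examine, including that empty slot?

2

529 hashes to 4; slot 4 is free -> place at 4.
115 hashes to 7; slot 7 is free -> place at 7.
493 hashes to 2; slot 2 is free -> place at 2.
503 hashes to 4; 4 taken -> place at 5.
246 hashes to 2; 2 taken -> place at 3.
519 hashes to 2; 2,3 taken -> place at 6.
Table: [-, -, 493, 246, 529, 503, 519, 115, -, -, -, -, -]
Lookup 986: h=7, probe 7,8 → slot 8 empty, not found.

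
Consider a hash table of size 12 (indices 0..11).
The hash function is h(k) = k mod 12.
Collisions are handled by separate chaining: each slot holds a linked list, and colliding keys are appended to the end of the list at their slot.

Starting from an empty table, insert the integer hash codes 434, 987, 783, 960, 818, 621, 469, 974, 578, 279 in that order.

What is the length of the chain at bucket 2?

Insert 434: h=2, bucket 2 empty → new chain.
Insert 987: h=3, bucket 3 empty → new chain.
Insert 783: h=3, bucket 3 nonempty → append to chain.
Insert 960: h=0, bucket 0 empty → new chain.
Insert 818: h=2, bucket 2 nonempty → append to chain.
Insert 621: h=9, bucket 9 empty → new chain.
Insert 469: h=1, bucket 1 empty → new chain.
Insert 974: h=2, bucket 2 nonempty → append to chain.
Insert 578: h=2, bucket 2 nonempty → append to chain.
Insert 279: h=3, bucket 3 nonempty → append to chain.
Final buckets:
0: 960
1: 469
2: 434 -> 818 -> 974 -> 578
3: 987 -> 783 -> 279
4: ∅
5: ∅
6: ∅
7: ∅
8: ∅
9: 621
10: ∅
11: ∅

4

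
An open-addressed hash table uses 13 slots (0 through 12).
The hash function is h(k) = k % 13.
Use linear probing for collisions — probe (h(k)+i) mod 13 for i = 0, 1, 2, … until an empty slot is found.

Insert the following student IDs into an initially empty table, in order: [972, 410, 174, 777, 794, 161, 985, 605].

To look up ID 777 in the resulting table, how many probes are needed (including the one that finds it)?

972: h=10 => slot 10
410: h=7 => slot 7
174: h=5 => slot 5
777: h=10, probe 10,11 => slot 11
794: h=1 => slot 1
161: h=5, probe 5,6 => slot 6
985: h=10, probe 10,11,12 => slot 12
605: h=7, probe 7,8 => slot 8
Table: [_, 794, _, _, _, 174, 161, 410, 605, _, 972, 777, 985]
Lookup 777: h=10, probe 10,11 → found at 11.

2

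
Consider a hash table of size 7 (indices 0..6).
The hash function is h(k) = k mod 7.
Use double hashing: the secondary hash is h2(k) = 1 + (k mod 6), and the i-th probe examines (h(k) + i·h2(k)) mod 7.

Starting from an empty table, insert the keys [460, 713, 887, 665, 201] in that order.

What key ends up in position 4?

Insert 460: h=5, slot 5 empty => index 5.
Insert 713: h=6, slot 6 empty => index 6.
Insert 887: h=5, h2=6, slot 5 occupied => index 4.
Insert 665: h=0, slot 0 empty => index 0.
Insert 201: h=5, h2=4, slot 5 occupied => index 2.
Table: [665, -, 201, -, 887, 460, 713]

887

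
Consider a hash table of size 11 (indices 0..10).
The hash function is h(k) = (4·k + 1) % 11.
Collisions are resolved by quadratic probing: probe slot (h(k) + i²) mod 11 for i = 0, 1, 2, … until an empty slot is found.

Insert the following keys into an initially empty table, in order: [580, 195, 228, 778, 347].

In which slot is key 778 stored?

9

580 hashes to 0; slot 0 is free → place at 0.
195 hashes to 0; 0 taken → place at 1.
228 hashes to 0; 0,1 taken → place at 4.
778 hashes to 0; 0,1,4 taken → place at 9.
347 hashes to 3; slot 3 is free → place at 3.
Table: [580, 195, ., 347, 228, ., ., ., ., 778, .]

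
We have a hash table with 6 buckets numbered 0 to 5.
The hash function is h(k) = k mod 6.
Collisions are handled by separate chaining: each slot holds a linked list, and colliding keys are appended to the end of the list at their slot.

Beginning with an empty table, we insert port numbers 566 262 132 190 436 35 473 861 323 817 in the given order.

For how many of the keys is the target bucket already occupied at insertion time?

566 -> bucket 2
262 -> bucket 4
132 -> bucket 0
190 -> bucket 4 (collision)
436 -> bucket 4 (collision)
35 -> bucket 5
473 -> bucket 5 (collision)
861 -> bucket 3
323 -> bucket 5 (collision)
817 -> bucket 1
Final buckets:
0: 132
1: 817
2: 566
3: 861
4: 262 -> 190 -> 436
5: 35 -> 473 -> 323

4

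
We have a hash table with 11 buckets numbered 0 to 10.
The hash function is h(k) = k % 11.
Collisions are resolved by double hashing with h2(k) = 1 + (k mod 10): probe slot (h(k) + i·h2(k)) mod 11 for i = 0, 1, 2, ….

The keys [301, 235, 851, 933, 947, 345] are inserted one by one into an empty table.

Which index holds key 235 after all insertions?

301: h=4 => slot 4
235: h=4, h2=6, probe 4,10 => slot 10
851: h=4, h2=2, probe 4,6 => slot 6
933: h=9 => slot 9
947: h=1 => slot 1
345: h=4, h2=6, probe 4,10,5 => slot 5
Table: [., 947, ., ., 301, 345, 851, ., ., 933, 235]

10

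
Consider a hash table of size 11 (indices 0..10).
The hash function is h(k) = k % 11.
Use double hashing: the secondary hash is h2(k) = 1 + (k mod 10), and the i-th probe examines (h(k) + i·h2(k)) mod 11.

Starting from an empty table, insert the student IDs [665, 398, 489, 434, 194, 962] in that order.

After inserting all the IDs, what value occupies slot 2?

665 hashes to 5; slot 5 is free => place at 5.
398 hashes to 2; slot 2 is free => place at 2.
489 hashes to 5, h2=10; 5 taken => place at 4.
434 hashes to 5, h2=5; 5 taken => place at 10.
194 hashes to 7; slot 7 is free => place at 7.
962 hashes to 5, h2=3; 5 taken => place at 8.
Table: [∅, ∅, 398, ∅, 489, 665, ∅, 194, 962, ∅, 434]

398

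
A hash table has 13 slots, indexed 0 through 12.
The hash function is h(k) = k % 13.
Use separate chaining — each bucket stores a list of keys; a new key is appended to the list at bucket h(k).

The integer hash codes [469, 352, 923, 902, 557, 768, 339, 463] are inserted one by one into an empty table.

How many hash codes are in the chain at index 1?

4

Insert 469: h=1, bucket 1 empty -> new chain.
Insert 352: h=1, bucket 1 nonempty -> append to chain.
Insert 923: h=0, bucket 0 empty -> new chain.
Insert 902: h=5, bucket 5 empty -> new chain.
Insert 557: h=11, bucket 11 empty -> new chain.
Insert 768: h=1, bucket 1 nonempty -> append to chain.
Insert 339: h=1, bucket 1 nonempty -> append to chain.
Insert 463: h=8, bucket 8 empty -> new chain.
Final buckets:
0: 923
1: 469 -> 352 -> 768 -> 339
2: _
3: _
4: _
5: 902
6: _
7: _
8: 463
9: _
10: _
11: 557
12: _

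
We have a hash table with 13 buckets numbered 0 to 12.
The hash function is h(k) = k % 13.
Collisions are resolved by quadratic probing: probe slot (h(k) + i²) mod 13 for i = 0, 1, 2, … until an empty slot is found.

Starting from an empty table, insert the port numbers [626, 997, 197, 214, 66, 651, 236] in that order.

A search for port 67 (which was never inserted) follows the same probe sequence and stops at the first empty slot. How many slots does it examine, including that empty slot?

7

626: h=2 -> slot 2
997: h=9 -> slot 9
197: h=2, probe 2,3 -> slot 3
214: h=6 -> slot 6
66: h=1 -> slot 1
651: h=1, probe 1,2,5 -> slot 5
236: h=2, probe 2,3,6,11 -> slot 11
Table: [_, 66, 626, 197, _, 651, 214, _, _, 997, _, 236, _]
Lookup 67: h=2, probe 2,3,6,11,5,1,12 → slot 12 empty, not found.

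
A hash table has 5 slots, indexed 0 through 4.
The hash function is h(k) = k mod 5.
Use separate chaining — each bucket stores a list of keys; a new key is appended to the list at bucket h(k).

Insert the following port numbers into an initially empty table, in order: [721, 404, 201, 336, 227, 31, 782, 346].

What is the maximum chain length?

Insert 721: h=1, bucket 1 empty → new chain.
Insert 404: h=4, bucket 4 empty → new chain.
Insert 201: h=1, bucket 1 nonempty → append to chain.
Insert 336: h=1, bucket 1 nonempty → append to chain.
Insert 227: h=2, bucket 2 empty → new chain.
Insert 31: h=1, bucket 1 nonempty → append to chain.
Insert 782: h=2, bucket 2 nonempty → append to chain.
Insert 346: h=1, bucket 1 nonempty → append to chain.
Final buckets:
0: _
1: 721 -> 201 -> 336 -> 31 -> 346
2: 227 -> 782
3: _
4: 404

5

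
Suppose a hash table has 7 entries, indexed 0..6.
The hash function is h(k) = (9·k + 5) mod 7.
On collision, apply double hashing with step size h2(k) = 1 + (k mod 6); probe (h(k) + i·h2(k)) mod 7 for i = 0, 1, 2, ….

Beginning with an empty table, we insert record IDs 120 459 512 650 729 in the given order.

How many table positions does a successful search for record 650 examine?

120 hashes to 0; slot 0 is free → place at 0.
459 hashes to 6; slot 6 is free → place at 6.
512 hashes to 0, h2=3; 0 taken → place at 3.
650 hashes to 3, h2=3; 3,6 taken → place at 2.
729 hashes to 0, h2=4; 0 taken → place at 4.
Table: [120, _, 650, 512, 729, _, 459]
Lookup 650: h=3, h2=3, probe 3,6,2 → found at 2.

3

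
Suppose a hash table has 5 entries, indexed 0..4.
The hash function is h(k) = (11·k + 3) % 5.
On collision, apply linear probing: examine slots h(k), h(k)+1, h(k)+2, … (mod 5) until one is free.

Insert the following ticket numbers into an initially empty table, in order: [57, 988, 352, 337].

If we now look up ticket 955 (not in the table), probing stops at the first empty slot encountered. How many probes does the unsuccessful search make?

2

57 hashes to 0; slot 0 is free => place at 0.
988 hashes to 1; slot 1 is free => place at 1.
352 hashes to 0; 0,1 taken => place at 2.
337 hashes to 0; 0,1,2 taken => place at 3.
Table: [57, 988, 352, 337, —]
Lookup 955: h=3, probe 3,4 → slot 4 empty, not found.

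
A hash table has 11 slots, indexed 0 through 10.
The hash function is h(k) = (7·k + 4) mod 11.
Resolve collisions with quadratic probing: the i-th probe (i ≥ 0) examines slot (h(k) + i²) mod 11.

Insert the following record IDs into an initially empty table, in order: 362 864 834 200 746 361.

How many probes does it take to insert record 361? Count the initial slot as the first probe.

4

Insert 362: h=8, slot 8 empty -> index 8.
Insert 864: h=2, slot 2 empty -> index 2.
Insert 834: h=1, slot 1 empty -> index 1.
Insert 200: h=7, slot 7 empty -> index 7.
Insert 746: h=1, slots 1,2 occupied -> index 5.
Insert 361: h=1, slots 1,2,5 occupied -> index 10.
Table: [., 834, 864, ., ., 746, ., 200, 362, ., 361]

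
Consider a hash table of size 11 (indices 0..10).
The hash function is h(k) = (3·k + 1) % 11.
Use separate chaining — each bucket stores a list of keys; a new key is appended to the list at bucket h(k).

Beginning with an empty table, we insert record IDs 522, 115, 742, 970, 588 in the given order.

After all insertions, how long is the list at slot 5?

4

Insert 522: h=5, bucket 5 empty → new chain.
Insert 115: h=5, bucket 5 nonempty → append to chain.
Insert 742: h=5, bucket 5 nonempty → append to chain.
Insert 970: h=7, bucket 7 empty → new chain.
Insert 588: h=5, bucket 5 nonempty → append to chain.
Final buckets:
0: _
1: _
2: _
3: _
4: _
5: 522 -> 115 -> 742 -> 588
6: _
7: 970
8: _
9: _
10: _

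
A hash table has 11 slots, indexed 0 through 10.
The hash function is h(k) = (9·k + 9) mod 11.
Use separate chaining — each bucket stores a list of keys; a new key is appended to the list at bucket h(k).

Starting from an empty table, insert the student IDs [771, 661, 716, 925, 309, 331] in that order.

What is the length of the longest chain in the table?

6

Insert 771: h=7, bucket 7 empty -> new chain.
Insert 661: h=7, bucket 7 nonempty -> append to chain.
Insert 716: h=7, bucket 7 nonempty -> append to chain.
Insert 925: h=7, bucket 7 nonempty -> append to chain.
Insert 309: h=7, bucket 7 nonempty -> append to chain.
Insert 331: h=7, bucket 7 nonempty -> append to chain.
Final buckets:
0: .
1: .
2: .
3: .
4: .
5: .
6: .
7: 771 -> 661 -> 716 -> 925 -> 309 -> 331
8: .
9: .
10: .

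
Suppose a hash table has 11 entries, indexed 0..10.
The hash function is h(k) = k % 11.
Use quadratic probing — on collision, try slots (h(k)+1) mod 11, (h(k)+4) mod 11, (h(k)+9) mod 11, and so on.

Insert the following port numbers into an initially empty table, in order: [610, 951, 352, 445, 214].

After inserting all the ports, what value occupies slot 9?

445

610 hashes to 5; slot 5 is free -> place at 5.
951 hashes to 5; 5 taken -> place at 6.
352 hashes to 0; slot 0 is free -> place at 0.
445 hashes to 5; 5,6 taken -> place at 9.
214 hashes to 5; 5,6,9 taken -> place at 3.
Table: [352, -, -, 214, -, 610, 951, -, -, 445, -]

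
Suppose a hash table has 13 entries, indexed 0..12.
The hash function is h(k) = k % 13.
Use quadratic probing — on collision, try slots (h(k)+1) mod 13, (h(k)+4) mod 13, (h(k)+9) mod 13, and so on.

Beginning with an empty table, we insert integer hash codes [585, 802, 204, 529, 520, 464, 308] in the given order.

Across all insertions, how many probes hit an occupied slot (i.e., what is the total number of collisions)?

585 hashes to 0; slot 0 is free → place at 0.
802 hashes to 9; slot 9 is free → place at 9.
204 hashes to 9; 9 taken → place at 10.
529 hashes to 9; 9,10,0 taken → place at 5.
520 hashes to 0; 0 taken → place at 1.
464 hashes to 9; 9,10,0,5 taken → place at 12.
308 hashes to 9; 9,10,0,5,12 taken → place at 8.
Table: [585, 520, —, —, —, 529, —, —, 308, 802, 204, —, 464]

14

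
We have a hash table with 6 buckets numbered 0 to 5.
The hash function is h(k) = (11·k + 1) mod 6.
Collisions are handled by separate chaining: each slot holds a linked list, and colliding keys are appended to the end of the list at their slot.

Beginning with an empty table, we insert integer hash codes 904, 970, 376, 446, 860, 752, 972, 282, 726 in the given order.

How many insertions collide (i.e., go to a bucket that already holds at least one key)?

Insert 904: h=3, bucket 3 empty -> new chain.
Insert 970: h=3, bucket 3 nonempty -> append to chain.
Insert 376: h=3, bucket 3 nonempty -> append to chain.
Insert 446: h=5, bucket 5 empty -> new chain.
Insert 860: h=5, bucket 5 nonempty -> append to chain.
Insert 752: h=5, bucket 5 nonempty -> append to chain.
Insert 972: h=1, bucket 1 empty -> new chain.
Insert 282: h=1, bucket 1 nonempty -> append to chain.
Insert 726: h=1, bucket 1 nonempty -> append to chain.
Final buckets:
0: ∅
1: 972 -> 282 -> 726
2: ∅
3: 904 -> 970 -> 376
4: ∅
5: 446 -> 860 -> 752

6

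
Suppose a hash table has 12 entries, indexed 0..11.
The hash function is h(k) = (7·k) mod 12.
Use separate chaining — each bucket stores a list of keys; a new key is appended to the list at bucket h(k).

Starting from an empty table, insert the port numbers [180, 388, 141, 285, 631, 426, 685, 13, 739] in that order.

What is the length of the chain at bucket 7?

2

180 → bucket 0
388 → bucket 4
141 → bucket 3
285 → bucket 3 (collision)
631 → bucket 1
426 → bucket 6
685 → bucket 7
13 → bucket 7 (collision)
739 → bucket 1 (collision)
Final buckets:
0: 180
1: 631 -> 739
2: ∅
3: 141 -> 285
4: 388
5: ∅
6: 426
7: 685 -> 13
8: ∅
9: ∅
10: ∅
11: ∅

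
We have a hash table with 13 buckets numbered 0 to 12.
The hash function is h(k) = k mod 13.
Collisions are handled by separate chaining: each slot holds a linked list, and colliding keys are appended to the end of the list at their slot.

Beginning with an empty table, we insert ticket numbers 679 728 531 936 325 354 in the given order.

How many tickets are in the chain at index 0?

679 -> bucket 3
728 -> bucket 0
531 -> bucket 11
936 -> bucket 0 (collision)
325 -> bucket 0 (collision)
354 -> bucket 3 (collision)
Final buckets:
0: 728 -> 936 -> 325
1: —
2: —
3: 679 -> 354
4: —
5: —
6: —
7: —
8: —
9: —
10: —
11: 531
12: —

3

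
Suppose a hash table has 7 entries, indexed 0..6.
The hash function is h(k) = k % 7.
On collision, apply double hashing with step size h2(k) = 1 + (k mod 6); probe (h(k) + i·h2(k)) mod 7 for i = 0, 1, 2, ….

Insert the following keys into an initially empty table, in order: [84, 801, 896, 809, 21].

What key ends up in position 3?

84 hashes to 0; slot 0 is free -> place at 0.
801 hashes to 3; slot 3 is free -> place at 3.
896 hashes to 0, h2=3; 0,3 taken -> place at 6.
809 hashes to 4; slot 4 is free -> place at 4.
21 hashes to 0, h2=4; 0,4 taken -> place at 1.
Table: [84, 21, _, 801, 809, _, 896]

801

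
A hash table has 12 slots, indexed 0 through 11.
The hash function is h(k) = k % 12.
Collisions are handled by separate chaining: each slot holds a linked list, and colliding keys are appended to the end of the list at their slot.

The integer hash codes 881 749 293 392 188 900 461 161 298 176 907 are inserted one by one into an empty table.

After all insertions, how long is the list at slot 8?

Insert 881: h=5, bucket 5 empty → new chain.
Insert 749: h=5, bucket 5 nonempty → append to chain.
Insert 293: h=5, bucket 5 nonempty → append to chain.
Insert 392: h=8, bucket 8 empty → new chain.
Insert 188: h=8, bucket 8 nonempty → append to chain.
Insert 900: h=0, bucket 0 empty → new chain.
Insert 461: h=5, bucket 5 nonempty → append to chain.
Insert 161: h=5, bucket 5 nonempty → append to chain.
Insert 298: h=10, bucket 10 empty → new chain.
Insert 176: h=8, bucket 8 nonempty → append to chain.
Insert 907: h=7, bucket 7 empty → new chain.
Final buckets:
0: 900
1: —
2: —
3: —
4: —
5: 881 -> 749 -> 293 -> 461 -> 161
6: —
7: 907
8: 392 -> 188 -> 176
9: —
10: 298
11: —

3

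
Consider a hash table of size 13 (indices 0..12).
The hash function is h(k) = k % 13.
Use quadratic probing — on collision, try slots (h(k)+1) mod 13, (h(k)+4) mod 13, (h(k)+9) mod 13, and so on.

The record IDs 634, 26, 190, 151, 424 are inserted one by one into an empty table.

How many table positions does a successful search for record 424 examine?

3

634 hashes to 10; slot 10 is free → place at 10.
26 hashes to 0; slot 0 is free → place at 0.
190 hashes to 8; slot 8 is free → place at 8.
151 hashes to 8; 8 taken → place at 9.
424 hashes to 8; 8,9 taken → place at 12.
Table: [26, ., ., ., ., ., ., ., 190, 151, 634, ., 424]
Lookup 424: h=8, probe 8,9,12 → found at 12.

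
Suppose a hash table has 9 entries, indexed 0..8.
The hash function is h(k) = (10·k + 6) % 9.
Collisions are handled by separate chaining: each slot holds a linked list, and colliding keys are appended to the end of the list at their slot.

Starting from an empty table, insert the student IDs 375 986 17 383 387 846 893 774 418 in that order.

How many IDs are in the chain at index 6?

3

Insert 375: h=3, bucket 3 empty -> new chain.
Insert 986: h=2, bucket 2 empty -> new chain.
Insert 17: h=5, bucket 5 empty -> new chain.
Insert 383: h=2, bucket 2 nonempty -> append to chain.
Insert 387: h=6, bucket 6 empty -> new chain.
Insert 846: h=6, bucket 6 nonempty -> append to chain.
Insert 893: h=8, bucket 8 empty -> new chain.
Insert 774: h=6, bucket 6 nonempty -> append to chain.
Insert 418: h=1, bucket 1 empty -> new chain.
Final buckets:
0: _
1: 418
2: 986 -> 383
3: 375
4: _
5: 17
6: 387 -> 846 -> 774
7: _
8: 893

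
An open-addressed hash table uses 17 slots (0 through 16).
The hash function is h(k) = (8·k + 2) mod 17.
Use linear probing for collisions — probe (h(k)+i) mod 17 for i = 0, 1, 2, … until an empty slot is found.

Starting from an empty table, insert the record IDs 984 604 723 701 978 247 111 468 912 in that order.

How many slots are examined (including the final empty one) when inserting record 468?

6

984: h=3 → slot 3
604: h=6 → slot 6
723: h=6, probe 6,7 → slot 7
701: h=0 → slot 0
978: h=6, probe 6,7,8 → slot 8
247: h=6, probe 6,7,8,9 → slot 9
111: h=6, probe 6,7,8,9,10 → slot 10
468: h=6, probe 6,7,8,9,10,11 → slot 11
912: h=5 → slot 5
Table: [701, ∅, ∅, 984, ∅, 912, 604, 723, 978, 247, 111, 468, ∅, ∅, ∅, ∅, ∅]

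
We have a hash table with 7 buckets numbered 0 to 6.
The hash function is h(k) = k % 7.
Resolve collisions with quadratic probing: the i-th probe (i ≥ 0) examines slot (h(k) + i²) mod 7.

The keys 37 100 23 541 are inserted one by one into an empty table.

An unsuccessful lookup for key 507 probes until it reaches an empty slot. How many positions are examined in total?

3

37: h=2 -> slot 2
100: h=2, probe 2,3 -> slot 3
23: h=2, probe 2,3,6 -> slot 6
541: h=2, probe 2,3,6,4 -> slot 4
Table: [_, _, 37, 100, 541, _, 23]
Lookup 507: h=3, probe 3,4,0 → slot 0 empty, not found.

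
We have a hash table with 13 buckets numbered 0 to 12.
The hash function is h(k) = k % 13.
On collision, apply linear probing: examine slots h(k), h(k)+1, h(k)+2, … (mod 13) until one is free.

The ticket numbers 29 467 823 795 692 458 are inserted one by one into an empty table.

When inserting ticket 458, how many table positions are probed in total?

29: h=3 → slot 3
467: h=12 → slot 12
823: h=4 → slot 4
795: h=2 → slot 2
692: h=3, probe 3,4,5 → slot 5
458: h=3, probe 3,4,5,6 → slot 6
Table: [—, —, 795, 29, 823, 692, 458, —, —, —, —, —, 467]

4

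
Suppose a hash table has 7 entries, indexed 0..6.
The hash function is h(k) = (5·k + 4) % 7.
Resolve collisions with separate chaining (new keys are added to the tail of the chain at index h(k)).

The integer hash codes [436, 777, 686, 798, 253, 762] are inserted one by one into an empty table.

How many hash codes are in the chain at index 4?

Insert 436: h=0, bucket 0 empty -> new chain.
Insert 777: h=4, bucket 4 empty -> new chain.
Insert 686: h=4, bucket 4 nonempty -> append to chain.
Insert 798: h=4, bucket 4 nonempty -> append to chain.
Insert 253: h=2, bucket 2 empty -> new chain.
Insert 762: h=6, bucket 6 empty -> new chain.
Final buckets:
0: 436
1: -
2: 253
3: -
4: 777 -> 686 -> 798
5: -
6: 762

3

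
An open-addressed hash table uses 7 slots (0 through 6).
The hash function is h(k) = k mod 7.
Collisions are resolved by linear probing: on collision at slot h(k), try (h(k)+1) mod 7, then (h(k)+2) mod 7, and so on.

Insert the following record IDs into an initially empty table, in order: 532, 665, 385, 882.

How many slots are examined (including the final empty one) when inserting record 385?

3

Insert 532: h=0, slot 0 empty => index 0.
Insert 665: h=0, slot 0 occupied => index 1.
Insert 385: h=0, slots 0,1 occupied => index 2.
Insert 882: h=0, slots 0,1,2 occupied => index 3.
Table: [532, 665, 385, 882, —, —, —]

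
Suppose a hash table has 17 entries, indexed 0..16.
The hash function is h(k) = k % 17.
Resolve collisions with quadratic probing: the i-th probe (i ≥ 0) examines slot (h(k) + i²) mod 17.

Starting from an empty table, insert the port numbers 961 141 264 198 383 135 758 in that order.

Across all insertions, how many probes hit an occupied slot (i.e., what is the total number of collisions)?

Insert 961: h=9, slot 9 empty -> index 9.
Insert 141: h=5, slot 5 empty -> index 5.
Insert 264: h=9, slot 9 occupied -> index 10.
Insert 198: h=11, slot 11 empty -> index 11.
Insert 383: h=9, slots 9,10 occupied -> index 13.
Insert 135: h=16, slot 16 empty -> index 16.
Insert 758: h=10, slots 10,11 occupied -> index 14.
Table: [-, -, -, -, -, 141, -, -, -, 961, 264, 198, -, 383, 758, -, 135]

5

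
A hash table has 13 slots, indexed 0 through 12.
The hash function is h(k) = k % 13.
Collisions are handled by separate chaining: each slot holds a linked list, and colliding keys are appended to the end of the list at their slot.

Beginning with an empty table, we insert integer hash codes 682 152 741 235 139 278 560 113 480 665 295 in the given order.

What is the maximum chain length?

Insert 682: h=6, bucket 6 empty → new chain.
Insert 152: h=9, bucket 9 empty → new chain.
Insert 741: h=0, bucket 0 empty → new chain.
Insert 235: h=1, bucket 1 empty → new chain.
Insert 139: h=9, bucket 9 nonempty → append to chain.
Insert 278: h=5, bucket 5 empty → new chain.
Insert 560: h=1, bucket 1 nonempty → append to chain.
Insert 113: h=9, bucket 9 nonempty → append to chain.
Insert 480: h=12, bucket 12 empty → new chain.
Insert 665: h=2, bucket 2 empty → new chain.
Insert 295: h=9, bucket 9 nonempty → append to chain.
Final buckets:
0: 741
1: 235 -> 560
2: 665
3: ∅
4: ∅
5: 278
6: 682
7: ∅
8: ∅
9: 152 -> 139 -> 113 -> 295
10: ∅
11: ∅
12: 480

4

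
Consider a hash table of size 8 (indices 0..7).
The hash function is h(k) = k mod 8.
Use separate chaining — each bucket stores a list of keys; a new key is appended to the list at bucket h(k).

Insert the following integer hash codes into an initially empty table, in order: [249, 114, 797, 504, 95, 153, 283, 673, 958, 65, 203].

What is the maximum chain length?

4

Insert 249: h=1, bucket 1 empty → new chain.
Insert 114: h=2, bucket 2 empty → new chain.
Insert 797: h=5, bucket 5 empty → new chain.
Insert 504: h=0, bucket 0 empty → new chain.
Insert 95: h=7, bucket 7 empty → new chain.
Insert 153: h=1, bucket 1 nonempty → append to chain.
Insert 283: h=3, bucket 3 empty → new chain.
Insert 673: h=1, bucket 1 nonempty → append to chain.
Insert 958: h=6, bucket 6 empty → new chain.
Insert 65: h=1, bucket 1 nonempty → append to chain.
Insert 203: h=3, bucket 3 nonempty → append to chain.
Final buckets:
0: 504
1: 249 -> 153 -> 673 -> 65
2: 114
3: 283 -> 203
4: _
5: 797
6: 958
7: 95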